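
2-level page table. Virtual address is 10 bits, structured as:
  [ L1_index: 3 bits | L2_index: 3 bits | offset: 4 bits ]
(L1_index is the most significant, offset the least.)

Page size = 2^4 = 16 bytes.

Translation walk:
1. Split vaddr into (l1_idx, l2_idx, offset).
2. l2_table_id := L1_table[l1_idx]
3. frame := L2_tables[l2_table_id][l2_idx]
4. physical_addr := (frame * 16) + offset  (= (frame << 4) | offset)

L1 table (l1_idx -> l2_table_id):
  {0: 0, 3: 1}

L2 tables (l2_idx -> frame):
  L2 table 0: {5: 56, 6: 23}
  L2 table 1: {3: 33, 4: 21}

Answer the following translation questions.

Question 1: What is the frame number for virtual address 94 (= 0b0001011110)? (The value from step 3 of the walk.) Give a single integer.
vaddr = 94: l1_idx=0, l2_idx=5
L1[0] = 0; L2[0][5] = 56

Answer: 56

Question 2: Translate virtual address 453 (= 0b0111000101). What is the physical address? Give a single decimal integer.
Answer: 341

Derivation:
vaddr = 453 = 0b0111000101
Split: l1_idx=3, l2_idx=4, offset=5
L1[3] = 1
L2[1][4] = 21
paddr = 21 * 16 + 5 = 341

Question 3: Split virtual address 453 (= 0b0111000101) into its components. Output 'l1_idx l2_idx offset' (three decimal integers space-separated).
vaddr = 453 = 0b0111000101
  top 3 bits -> l1_idx = 3
  next 3 bits -> l2_idx = 4
  bottom 4 bits -> offset = 5

Answer: 3 4 5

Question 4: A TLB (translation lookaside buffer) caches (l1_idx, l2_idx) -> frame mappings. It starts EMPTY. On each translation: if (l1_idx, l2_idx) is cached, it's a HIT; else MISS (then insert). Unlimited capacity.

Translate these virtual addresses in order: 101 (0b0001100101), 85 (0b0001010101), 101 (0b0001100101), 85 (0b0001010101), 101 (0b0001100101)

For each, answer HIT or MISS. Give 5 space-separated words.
vaddr=101: (0,6) not in TLB -> MISS, insert
vaddr=85: (0,5) not in TLB -> MISS, insert
vaddr=101: (0,6) in TLB -> HIT
vaddr=85: (0,5) in TLB -> HIT
vaddr=101: (0,6) in TLB -> HIT

Answer: MISS MISS HIT HIT HIT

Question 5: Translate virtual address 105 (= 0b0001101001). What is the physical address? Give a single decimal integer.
vaddr = 105 = 0b0001101001
Split: l1_idx=0, l2_idx=6, offset=9
L1[0] = 0
L2[0][6] = 23
paddr = 23 * 16 + 9 = 377

Answer: 377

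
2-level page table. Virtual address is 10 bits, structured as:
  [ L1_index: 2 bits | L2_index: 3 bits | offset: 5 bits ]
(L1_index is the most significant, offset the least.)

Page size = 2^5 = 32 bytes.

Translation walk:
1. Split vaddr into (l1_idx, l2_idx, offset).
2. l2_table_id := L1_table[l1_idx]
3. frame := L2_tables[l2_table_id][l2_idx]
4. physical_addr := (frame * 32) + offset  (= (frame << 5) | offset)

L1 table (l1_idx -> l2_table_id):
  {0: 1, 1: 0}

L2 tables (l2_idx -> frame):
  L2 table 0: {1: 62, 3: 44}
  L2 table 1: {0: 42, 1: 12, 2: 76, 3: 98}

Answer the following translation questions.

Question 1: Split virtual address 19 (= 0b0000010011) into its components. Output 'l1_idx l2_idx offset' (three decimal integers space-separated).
vaddr = 19 = 0b0000010011
  top 2 bits -> l1_idx = 0
  next 3 bits -> l2_idx = 0
  bottom 5 bits -> offset = 19

Answer: 0 0 19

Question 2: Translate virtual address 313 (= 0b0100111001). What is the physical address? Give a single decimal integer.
Answer: 2009

Derivation:
vaddr = 313 = 0b0100111001
Split: l1_idx=1, l2_idx=1, offset=25
L1[1] = 0
L2[0][1] = 62
paddr = 62 * 32 + 25 = 2009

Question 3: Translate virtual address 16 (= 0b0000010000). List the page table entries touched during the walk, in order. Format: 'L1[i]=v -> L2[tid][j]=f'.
vaddr = 16 = 0b0000010000
Split: l1_idx=0, l2_idx=0, offset=16

Answer: L1[0]=1 -> L2[1][0]=42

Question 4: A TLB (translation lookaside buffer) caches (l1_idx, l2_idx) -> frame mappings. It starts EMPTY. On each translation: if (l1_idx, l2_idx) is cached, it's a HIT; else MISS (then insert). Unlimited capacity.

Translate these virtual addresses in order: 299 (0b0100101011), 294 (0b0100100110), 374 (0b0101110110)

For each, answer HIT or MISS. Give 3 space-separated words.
vaddr=299: (1,1) not in TLB -> MISS, insert
vaddr=294: (1,1) in TLB -> HIT
vaddr=374: (1,3) not in TLB -> MISS, insert

Answer: MISS HIT MISS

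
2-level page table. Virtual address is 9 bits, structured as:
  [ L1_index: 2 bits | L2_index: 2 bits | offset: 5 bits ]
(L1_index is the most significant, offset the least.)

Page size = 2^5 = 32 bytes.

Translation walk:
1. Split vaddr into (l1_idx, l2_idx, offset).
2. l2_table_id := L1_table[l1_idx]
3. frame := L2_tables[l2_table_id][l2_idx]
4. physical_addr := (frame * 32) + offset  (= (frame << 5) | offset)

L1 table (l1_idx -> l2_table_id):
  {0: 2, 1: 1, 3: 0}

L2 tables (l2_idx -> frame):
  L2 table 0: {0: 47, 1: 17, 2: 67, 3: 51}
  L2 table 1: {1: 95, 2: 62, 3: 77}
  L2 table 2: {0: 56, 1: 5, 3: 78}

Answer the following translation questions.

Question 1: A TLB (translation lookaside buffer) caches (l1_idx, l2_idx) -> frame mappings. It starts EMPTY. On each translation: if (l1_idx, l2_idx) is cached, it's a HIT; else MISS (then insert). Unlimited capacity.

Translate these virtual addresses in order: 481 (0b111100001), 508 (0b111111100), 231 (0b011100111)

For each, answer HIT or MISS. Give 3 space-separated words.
vaddr=481: (3,3) not in TLB -> MISS, insert
vaddr=508: (3,3) in TLB -> HIT
vaddr=231: (1,3) not in TLB -> MISS, insert

Answer: MISS HIT MISS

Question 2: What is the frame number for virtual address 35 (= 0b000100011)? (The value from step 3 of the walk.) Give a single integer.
Answer: 5

Derivation:
vaddr = 35: l1_idx=0, l2_idx=1
L1[0] = 2; L2[2][1] = 5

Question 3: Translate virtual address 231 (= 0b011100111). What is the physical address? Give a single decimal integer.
vaddr = 231 = 0b011100111
Split: l1_idx=1, l2_idx=3, offset=7
L1[1] = 1
L2[1][3] = 77
paddr = 77 * 32 + 7 = 2471

Answer: 2471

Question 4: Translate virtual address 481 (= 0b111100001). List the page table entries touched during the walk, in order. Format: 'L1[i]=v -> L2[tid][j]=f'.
Answer: L1[3]=0 -> L2[0][3]=51

Derivation:
vaddr = 481 = 0b111100001
Split: l1_idx=3, l2_idx=3, offset=1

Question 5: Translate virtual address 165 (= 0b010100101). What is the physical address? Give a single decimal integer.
vaddr = 165 = 0b010100101
Split: l1_idx=1, l2_idx=1, offset=5
L1[1] = 1
L2[1][1] = 95
paddr = 95 * 32 + 5 = 3045

Answer: 3045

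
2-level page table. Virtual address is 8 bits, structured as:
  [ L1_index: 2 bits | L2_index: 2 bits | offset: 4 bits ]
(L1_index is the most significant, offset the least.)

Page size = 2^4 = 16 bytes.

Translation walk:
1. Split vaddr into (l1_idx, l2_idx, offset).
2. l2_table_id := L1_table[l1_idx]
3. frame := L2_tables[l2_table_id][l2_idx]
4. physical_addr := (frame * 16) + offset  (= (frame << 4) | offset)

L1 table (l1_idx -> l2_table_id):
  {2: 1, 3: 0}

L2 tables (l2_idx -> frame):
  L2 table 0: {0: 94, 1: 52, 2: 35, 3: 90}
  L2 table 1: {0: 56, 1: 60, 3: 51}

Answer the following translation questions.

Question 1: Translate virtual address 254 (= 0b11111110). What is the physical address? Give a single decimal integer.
Answer: 1454

Derivation:
vaddr = 254 = 0b11111110
Split: l1_idx=3, l2_idx=3, offset=14
L1[3] = 0
L2[0][3] = 90
paddr = 90 * 16 + 14 = 1454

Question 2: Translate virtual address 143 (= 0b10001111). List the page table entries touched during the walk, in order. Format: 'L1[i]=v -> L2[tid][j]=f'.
vaddr = 143 = 0b10001111
Split: l1_idx=2, l2_idx=0, offset=15

Answer: L1[2]=1 -> L2[1][0]=56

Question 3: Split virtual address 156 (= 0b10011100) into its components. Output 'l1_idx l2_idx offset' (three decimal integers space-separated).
vaddr = 156 = 0b10011100
  top 2 bits -> l1_idx = 2
  next 2 bits -> l2_idx = 1
  bottom 4 bits -> offset = 12

Answer: 2 1 12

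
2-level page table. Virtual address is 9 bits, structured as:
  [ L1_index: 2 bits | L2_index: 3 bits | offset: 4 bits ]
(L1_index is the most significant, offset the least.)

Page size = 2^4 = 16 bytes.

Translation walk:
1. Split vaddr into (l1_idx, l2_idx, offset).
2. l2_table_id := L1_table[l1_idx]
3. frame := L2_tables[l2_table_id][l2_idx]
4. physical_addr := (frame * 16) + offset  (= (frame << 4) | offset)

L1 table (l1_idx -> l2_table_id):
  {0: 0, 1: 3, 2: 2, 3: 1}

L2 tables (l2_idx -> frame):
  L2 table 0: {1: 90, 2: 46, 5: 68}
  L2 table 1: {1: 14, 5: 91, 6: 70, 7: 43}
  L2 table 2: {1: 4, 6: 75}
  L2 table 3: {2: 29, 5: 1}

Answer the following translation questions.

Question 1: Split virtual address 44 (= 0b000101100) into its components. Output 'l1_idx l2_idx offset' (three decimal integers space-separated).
Answer: 0 2 12

Derivation:
vaddr = 44 = 0b000101100
  top 2 bits -> l1_idx = 0
  next 3 bits -> l2_idx = 2
  bottom 4 bits -> offset = 12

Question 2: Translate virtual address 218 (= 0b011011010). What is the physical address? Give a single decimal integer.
Answer: 26

Derivation:
vaddr = 218 = 0b011011010
Split: l1_idx=1, l2_idx=5, offset=10
L1[1] = 3
L2[3][5] = 1
paddr = 1 * 16 + 10 = 26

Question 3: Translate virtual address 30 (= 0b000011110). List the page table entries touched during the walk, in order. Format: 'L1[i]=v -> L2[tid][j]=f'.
vaddr = 30 = 0b000011110
Split: l1_idx=0, l2_idx=1, offset=14

Answer: L1[0]=0 -> L2[0][1]=90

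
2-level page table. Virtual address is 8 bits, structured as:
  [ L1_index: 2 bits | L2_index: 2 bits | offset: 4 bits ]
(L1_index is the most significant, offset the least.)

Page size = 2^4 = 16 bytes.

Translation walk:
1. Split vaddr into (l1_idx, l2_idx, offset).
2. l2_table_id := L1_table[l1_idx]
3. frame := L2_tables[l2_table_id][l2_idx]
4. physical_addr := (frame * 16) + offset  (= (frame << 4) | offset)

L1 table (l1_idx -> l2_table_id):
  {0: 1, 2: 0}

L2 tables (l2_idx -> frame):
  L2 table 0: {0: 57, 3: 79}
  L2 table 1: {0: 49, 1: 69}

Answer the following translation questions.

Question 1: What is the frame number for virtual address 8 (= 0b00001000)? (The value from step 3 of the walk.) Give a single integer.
Answer: 49

Derivation:
vaddr = 8: l1_idx=0, l2_idx=0
L1[0] = 1; L2[1][0] = 49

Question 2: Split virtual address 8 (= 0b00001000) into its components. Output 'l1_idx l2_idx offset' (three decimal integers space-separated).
vaddr = 8 = 0b00001000
  top 2 bits -> l1_idx = 0
  next 2 bits -> l2_idx = 0
  bottom 4 bits -> offset = 8

Answer: 0 0 8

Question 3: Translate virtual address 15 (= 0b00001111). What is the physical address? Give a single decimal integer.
vaddr = 15 = 0b00001111
Split: l1_idx=0, l2_idx=0, offset=15
L1[0] = 1
L2[1][0] = 49
paddr = 49 * 16 + 15 = 799

Answer: 799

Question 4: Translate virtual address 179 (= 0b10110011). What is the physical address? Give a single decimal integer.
Answer: 1267

Derivation:
vaddr = 179 = 0b10110011
Split: l1_idx=2, l2_idx=3, offset=3
L1[2] = 0
L2[0][3] = 79
paddr = 79 * 16 + 3 = 1267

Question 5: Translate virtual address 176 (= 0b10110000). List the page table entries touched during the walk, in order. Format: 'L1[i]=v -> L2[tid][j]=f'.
vaddr = 176 = 0b10110000
Split: l1_idx=2, l2_idx=3, offset=0

Answer: L1[2]=0 -> L2[0][3]=79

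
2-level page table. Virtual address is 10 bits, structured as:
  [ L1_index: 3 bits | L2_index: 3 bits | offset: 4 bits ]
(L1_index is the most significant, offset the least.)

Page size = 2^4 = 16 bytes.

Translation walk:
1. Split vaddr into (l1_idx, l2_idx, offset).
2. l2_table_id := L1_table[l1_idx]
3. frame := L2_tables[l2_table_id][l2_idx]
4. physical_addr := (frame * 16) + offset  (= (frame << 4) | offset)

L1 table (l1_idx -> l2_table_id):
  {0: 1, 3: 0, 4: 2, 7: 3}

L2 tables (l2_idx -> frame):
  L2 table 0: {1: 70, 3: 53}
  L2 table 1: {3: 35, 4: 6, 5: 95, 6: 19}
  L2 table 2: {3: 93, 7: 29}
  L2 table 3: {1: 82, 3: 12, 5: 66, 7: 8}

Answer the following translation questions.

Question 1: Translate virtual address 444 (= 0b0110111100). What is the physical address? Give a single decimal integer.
Answer: 860

Derivation:
vaddr = 444 = 0b0110111100
Split: l1_idx=3, l2_idx=3, offset=12
L1[3] = 0
L2[0][3] = 53
paddr = 53 * 16 + 12 = 860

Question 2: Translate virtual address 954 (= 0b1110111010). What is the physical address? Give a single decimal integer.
Answer: 202

Derivation:
vaddr = 954 = 0b1110111010
Split: l1_idx=7, l2_idx=3, offset=10
L1[7] = 3
L2[3][3] = 12
paddr = 12 * 16 + 10 = 202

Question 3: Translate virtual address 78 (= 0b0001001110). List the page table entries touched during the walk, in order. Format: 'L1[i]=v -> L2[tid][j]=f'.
vaddr = 78 = 0b0001001110
Split: l1_idx=0, l2_idx=4, offset=14

Answer: L1[0]=1 -> L2[1][4]=6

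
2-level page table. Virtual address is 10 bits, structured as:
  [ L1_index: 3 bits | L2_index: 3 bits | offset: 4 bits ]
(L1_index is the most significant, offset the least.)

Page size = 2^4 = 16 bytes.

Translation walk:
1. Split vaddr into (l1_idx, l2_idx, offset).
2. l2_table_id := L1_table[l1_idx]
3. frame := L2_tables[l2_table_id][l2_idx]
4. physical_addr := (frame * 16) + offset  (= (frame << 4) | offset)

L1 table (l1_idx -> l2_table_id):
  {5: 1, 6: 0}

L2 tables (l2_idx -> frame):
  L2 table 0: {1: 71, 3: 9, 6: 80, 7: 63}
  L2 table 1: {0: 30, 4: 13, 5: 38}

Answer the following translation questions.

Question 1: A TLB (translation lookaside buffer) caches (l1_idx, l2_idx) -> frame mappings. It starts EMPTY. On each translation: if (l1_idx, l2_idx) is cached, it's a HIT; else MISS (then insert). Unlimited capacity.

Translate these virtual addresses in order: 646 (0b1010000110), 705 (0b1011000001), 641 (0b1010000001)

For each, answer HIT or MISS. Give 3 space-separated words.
Answer: MISS MISS HIT

Derivation:
vaddr=646: (5,0) not in TLB -> MISS, insert
vaddr=705: (5,4) not in TLB -> MISS, insert
vaddr=641: (5,0) in TLB -> HIT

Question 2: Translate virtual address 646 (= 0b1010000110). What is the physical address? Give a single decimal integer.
vaddr = 646 = 0b1010000110
Split: l1_idx=5, l2_idx=0, offset=6
L1[5] = 1
L2[1][0] = 30
paddr = 30 * 16 + 6 = 486

Answer: 486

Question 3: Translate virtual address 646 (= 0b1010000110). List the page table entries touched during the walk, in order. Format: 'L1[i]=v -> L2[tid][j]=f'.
Answer: L1[5]=1 -> L2[1][0]=30

Derivation:
vaddr = 646 = 0b1010000110
Split: l1_idx=5, l2_idx=0, offset=6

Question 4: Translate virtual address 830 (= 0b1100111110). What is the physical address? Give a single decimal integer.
vaddr = 830 = 0b1100111110
Split: l1_idx=6, l2_idx=3, offset=14
L1[6] = 0
L2[0][3] = 9
paddr = 9 * 16 + 14 = 158

Answer: 158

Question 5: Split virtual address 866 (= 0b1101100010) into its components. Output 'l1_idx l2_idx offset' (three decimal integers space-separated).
Answer: 6 6 2

Derivation:
vaddr = 866 = 0b1101100010
  top 3 bits -> l1_idx = 6
  next 3 bits -> l2_idx = 6
  bottom 4 bits -> offset = 2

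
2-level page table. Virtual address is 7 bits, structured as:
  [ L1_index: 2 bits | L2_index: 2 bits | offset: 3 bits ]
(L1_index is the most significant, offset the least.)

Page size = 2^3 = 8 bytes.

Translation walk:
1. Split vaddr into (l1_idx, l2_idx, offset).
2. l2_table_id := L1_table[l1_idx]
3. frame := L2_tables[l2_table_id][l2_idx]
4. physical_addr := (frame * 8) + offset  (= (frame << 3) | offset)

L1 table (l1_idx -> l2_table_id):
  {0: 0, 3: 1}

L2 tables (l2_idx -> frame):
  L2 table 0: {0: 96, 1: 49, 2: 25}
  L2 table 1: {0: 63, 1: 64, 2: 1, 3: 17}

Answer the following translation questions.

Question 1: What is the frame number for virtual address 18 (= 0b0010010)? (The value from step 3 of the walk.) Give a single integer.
Answer: 25

Derivation:
vaddr = 18: l1_idx=0, l2_idx=2
L1[0] = 0; L2[0][2] = 25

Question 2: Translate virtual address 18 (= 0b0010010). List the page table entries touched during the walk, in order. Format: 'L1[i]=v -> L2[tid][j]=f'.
vaddr = 18 = 0b0010010
Split: l1_idx=0, l2_idx=2, offset=2

Answer: L1[0]=0 -> L2[0][2]=25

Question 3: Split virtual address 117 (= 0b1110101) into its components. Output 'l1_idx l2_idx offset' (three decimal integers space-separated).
vaddr = 117 = 0b1110101
  top 2 bits -> l1_idx = 3
  next 2 bits -> l2_idx = 2
  bottom 3 bits -> offset = 5

Answer: 3 2 5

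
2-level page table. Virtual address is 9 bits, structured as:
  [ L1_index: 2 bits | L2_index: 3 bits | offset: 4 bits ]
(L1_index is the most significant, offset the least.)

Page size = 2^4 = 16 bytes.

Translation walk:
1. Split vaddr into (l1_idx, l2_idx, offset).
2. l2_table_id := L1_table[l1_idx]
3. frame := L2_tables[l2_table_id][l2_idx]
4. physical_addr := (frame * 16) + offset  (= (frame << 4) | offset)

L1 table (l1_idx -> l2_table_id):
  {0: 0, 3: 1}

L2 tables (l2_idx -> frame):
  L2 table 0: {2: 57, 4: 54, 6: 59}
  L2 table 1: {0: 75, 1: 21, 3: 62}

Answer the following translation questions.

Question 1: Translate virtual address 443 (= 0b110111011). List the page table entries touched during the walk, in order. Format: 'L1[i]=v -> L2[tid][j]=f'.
vaddr = 443 = 0b110111011
Split: l1_idx=3, l2_idx=3, offset=11

Answer: L1[3]=1 -> L2[1][3]=62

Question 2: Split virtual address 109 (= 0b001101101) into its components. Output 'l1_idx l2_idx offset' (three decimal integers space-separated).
Answer: 0 6 13

Derivation:
vaddr = 109 = 0b001101101
  top 2 bits -> l1_idx = 0
  next 3 bits -> l2_idx = 6
  bottom 4 bits -> offset = 13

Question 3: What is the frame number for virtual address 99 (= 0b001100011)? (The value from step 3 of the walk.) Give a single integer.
vaddr = 99: l1_idx=0, l2_idx=6
L1[0] = 0; L2[0][6] = 59

Answer: 59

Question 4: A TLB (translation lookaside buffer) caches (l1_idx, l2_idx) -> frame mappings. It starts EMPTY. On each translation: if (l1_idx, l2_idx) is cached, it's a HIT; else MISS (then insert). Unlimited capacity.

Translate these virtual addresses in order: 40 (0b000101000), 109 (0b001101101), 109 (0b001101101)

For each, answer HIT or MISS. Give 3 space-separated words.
Answer: MISS MISS HIT

Derivation:
vaddr=40: (0,2) not in TLB -> MISS, insert
vaddr=109: (0,6) not in TLB -> MISS, insert
vaddr=109: (0,6) in TLB -> HIT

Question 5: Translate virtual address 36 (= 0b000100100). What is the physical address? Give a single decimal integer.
vaddr = 36 = 0b000100100
Split: l1_idx=0, l2_idx=2, offset=4
L1[0] = 0
L2[0][2] = 57
paddr = 57 * 16 + 4 = 916

Answer: 916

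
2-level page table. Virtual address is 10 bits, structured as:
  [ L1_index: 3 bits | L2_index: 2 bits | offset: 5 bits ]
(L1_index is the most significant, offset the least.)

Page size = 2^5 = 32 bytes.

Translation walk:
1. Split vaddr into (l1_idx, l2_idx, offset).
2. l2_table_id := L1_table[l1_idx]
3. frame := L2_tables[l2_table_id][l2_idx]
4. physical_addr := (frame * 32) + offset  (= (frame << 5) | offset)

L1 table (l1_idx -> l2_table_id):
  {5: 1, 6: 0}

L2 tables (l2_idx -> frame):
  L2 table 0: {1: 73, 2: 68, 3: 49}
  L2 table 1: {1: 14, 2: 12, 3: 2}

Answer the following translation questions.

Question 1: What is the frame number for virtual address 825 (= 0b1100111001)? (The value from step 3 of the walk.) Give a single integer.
Answer: 73

Derivation:
vaddr = 825: l1_idx=6, l2_idx=1
L1[6] = 0; L2[0][1] = 73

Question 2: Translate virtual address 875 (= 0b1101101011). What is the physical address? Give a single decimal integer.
vaddr = 875 = 0b1101101011
Split: l1_idx=6, l2_idx=3, offset=11
L1[6] = 0
L2[0][3] = 49
paddr = 49 * 32 + 11 = 1579

Answer: 1579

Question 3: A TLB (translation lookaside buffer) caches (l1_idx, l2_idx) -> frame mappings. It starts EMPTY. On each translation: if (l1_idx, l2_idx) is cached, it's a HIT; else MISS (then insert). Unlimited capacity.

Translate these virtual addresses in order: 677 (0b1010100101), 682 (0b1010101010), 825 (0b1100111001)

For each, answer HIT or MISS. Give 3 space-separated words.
vaddr=677: (5,1) not in TLB -> MISS, insert
vaddr=682: (5,1) in TLB -> HIT
vaddr=825: (6,1) not in TLB -> MISS, insert

Answer: MISS HIT MISS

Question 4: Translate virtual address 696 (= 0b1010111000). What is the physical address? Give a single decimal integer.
vaddr = 696 = 0b1010111000
Split: l1_idx=5, l2_idx=1, offset=24
L1[5] = 1
L2[1][1] = 14
paddr = 14 * 32 + 24 = 472

Answer: 472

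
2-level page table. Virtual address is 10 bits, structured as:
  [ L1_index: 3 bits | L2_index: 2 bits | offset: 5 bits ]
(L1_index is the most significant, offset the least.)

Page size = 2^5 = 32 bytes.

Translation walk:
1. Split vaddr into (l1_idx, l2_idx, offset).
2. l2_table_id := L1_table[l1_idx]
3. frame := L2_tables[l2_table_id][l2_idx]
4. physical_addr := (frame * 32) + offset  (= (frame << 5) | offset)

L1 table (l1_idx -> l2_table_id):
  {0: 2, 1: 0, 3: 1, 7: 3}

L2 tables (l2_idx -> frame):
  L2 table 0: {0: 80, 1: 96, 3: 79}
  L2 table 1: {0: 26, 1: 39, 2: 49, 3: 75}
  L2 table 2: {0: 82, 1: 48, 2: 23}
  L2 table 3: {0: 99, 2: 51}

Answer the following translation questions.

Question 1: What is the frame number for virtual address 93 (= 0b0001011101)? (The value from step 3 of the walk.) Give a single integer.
vaddr = 93: l1_idx=0, l2_idx=2
L1[0] = 2; L2[2][2] = 23

Answer: 23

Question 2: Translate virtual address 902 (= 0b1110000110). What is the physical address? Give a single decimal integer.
vaddr = 902 = 0b1110000110
Split: l1_idx=7, l2_idx=0, offset=6
L1[7] = 3
L2[3][0] = 99
paddr = 99 * 32 + 6 = 3174

Answer: 3174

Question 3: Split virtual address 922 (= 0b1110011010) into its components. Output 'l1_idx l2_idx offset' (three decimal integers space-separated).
Answer: 7 0 26

Derivation:
vaddr = 922 = 0b1110011010
  top 3 bits -> l1_idx = 7
  next 2 bits -> l2_idx = 0
  bottom 5 bits -> offset = 26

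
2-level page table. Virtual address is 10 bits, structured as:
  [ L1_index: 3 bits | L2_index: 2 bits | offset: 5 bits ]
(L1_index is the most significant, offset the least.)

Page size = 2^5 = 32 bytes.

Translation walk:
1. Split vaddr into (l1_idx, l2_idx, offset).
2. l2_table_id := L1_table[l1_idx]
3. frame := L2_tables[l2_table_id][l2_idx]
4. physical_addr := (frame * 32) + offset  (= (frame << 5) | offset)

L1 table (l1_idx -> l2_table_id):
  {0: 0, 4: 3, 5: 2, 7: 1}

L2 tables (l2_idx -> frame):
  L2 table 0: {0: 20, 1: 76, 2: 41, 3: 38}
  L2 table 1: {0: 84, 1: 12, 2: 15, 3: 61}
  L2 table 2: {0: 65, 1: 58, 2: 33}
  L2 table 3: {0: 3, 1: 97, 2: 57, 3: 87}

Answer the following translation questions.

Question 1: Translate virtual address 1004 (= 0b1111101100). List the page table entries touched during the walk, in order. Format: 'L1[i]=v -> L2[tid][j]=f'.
Answer: L1[7]=1 -> L2[1][3]=61

Derivation:
vaddr = 1004 = 0b1111101100
Split: l1_idx=7, l2_idx=3, offset=12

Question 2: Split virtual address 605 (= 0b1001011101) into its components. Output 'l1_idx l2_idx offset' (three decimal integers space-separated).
Answer: 4 2 29

Derivation:
vaddr = 605 = 0b1001011101
  top 3 bits -> l1_idx = 4
  next 2 bits -> l2_idx = 2
  bottom 5 bits -> offset = 29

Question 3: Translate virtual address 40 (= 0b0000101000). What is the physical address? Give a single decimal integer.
Answer: 2440

Derivation:
vaddr = 40 = 0b0000101000
Split: l1_idx=0, l2_idx=1, offset=8
L1[0] = 0
L2[0][1] = 76
paddr = 76 * 32 + 8 = 2440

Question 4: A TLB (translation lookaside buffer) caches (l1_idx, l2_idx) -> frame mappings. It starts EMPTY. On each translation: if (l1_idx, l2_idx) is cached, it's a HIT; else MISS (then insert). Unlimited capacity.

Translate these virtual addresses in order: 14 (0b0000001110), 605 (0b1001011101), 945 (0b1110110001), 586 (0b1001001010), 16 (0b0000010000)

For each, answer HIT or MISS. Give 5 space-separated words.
Answer: MISS MISS MISS HIT HIT

Derivation:
vaddr=14: (0,0) not in TLB -> MISS, insert
vaddr=605: (4,2) not in TLB -> MISS, insert
vaddr=945: (7,1) not in TLB -> MISS, insert
vaddr=586: (4,2) in TLB -> HIT
vaddr=16: (0,0) in TLB -> HIT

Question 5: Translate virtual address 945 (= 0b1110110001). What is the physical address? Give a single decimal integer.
Answer: 401

Derivation:
vaddr = 945 = 0b1110110001
Split: l1_idx=7, l2_idx=1, offset=17
L1[7] = 1
L2[1][1] = 12
paddr = 12 * 32 + 17 = 401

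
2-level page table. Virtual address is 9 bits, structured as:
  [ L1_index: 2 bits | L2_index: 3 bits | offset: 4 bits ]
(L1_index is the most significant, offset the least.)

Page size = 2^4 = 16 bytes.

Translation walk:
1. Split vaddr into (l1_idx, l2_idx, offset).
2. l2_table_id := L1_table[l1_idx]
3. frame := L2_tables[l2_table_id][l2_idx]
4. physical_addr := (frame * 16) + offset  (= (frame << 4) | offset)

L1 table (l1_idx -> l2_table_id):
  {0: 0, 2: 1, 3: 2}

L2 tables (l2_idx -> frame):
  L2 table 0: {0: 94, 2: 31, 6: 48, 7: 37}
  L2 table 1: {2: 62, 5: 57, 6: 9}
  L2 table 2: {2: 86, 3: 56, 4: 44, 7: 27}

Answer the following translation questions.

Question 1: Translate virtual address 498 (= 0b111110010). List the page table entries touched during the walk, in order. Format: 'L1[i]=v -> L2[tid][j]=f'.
vaddr = 498 = 0b111110010
Split: l1_idx=3, l2_idx=7, offset=2

Answer: L1[3]=2 -> L2[2][7]=27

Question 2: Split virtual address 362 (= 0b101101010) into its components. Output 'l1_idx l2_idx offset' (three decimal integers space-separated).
vaddr = 362 = 0b101101010
  top 2 bits -> l1_idx = 2
  next 3 bits -> l2_idx = 6
  bottom 4 bits -> offset = 10

Answer: 2 6 10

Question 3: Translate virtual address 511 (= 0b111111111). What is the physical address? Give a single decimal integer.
Answer: 447

Derivation:
vaddr = 511 = 0b111111111
Split: l1_idx=3, l2_idx=7, offset=15
L1[3] = 2
L2[2][7] = 27
paddr = 27 * 16 + 15 = 447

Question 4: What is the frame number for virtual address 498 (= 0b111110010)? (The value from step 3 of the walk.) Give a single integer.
vaddr = 498: l1_idx=3, l2_idx=7
L1[3] = 2; L2[2][7] = 27

Answer: 27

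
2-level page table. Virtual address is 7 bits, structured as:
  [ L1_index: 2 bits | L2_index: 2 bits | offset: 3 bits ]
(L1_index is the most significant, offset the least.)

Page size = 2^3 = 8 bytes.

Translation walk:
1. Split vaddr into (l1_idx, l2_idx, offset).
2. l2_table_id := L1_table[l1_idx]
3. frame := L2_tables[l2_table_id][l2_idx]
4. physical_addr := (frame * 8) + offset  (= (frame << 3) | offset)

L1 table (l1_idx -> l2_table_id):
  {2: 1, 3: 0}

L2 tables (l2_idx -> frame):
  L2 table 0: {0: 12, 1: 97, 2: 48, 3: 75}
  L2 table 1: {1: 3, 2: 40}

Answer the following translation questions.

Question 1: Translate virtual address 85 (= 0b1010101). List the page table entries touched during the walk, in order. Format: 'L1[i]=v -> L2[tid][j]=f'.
Answer: L1[2]=1 -> L2[1][2]=40

Derivation:
vaddr = 85 = 0b1010101
Split: l1_idx=2, l2_idx=2, offset=5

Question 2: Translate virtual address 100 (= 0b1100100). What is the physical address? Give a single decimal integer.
Answer: 100

Derivation:
vaddr = 100 = 0b1100100
Split: l1_idx=3, l2_idx=0, offset=4
L1[3] = 0
L2[0][0] = 12
paddr = 12 * 8 + 4 = 100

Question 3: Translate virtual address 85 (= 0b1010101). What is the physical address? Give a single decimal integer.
Answer: 325

Derivation:
vaddr = 85 = 0b1010101
Split: l1_idx=2, l2_idx=2, offset=5
L1[2] = 1
L2[1][2] = 40
paddr = 40 * 8 + 5 = 325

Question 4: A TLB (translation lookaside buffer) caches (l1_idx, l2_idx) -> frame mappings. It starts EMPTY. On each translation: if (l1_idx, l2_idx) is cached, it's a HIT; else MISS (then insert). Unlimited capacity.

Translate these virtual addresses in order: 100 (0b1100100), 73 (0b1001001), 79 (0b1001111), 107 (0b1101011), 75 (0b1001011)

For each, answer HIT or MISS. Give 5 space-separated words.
vaddr=100: (3,0) not in TLB -> MISS, insert
vaddr=73: (2,1) not in TLB -> MISS, insert
vaddr=79: (2,1) in TLB -> HIT
vaddr=107: (3,1) not in TLB -> MISS, insert
vaddr=75: (2,1) in TLB -> HIT

Answer: MISS MISS HIT MISS HIT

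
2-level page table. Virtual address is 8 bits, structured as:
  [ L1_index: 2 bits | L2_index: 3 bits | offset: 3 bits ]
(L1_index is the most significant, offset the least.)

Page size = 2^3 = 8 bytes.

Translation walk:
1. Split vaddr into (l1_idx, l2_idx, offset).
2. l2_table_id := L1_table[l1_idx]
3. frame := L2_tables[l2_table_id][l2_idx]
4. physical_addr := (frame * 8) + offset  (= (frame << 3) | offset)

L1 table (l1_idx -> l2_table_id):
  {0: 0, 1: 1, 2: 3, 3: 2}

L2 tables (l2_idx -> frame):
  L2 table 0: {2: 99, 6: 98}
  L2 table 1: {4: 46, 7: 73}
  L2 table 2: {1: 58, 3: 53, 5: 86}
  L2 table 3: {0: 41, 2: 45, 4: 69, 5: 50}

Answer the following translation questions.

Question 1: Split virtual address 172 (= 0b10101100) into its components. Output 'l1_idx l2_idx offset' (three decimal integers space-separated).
Answer: 2 5 4

Derivation:
vaddr = 172 = 0b10101100
  top 2 bits -> l1_idx = 2
  next 3 bits -> l2_idx = 5
  bottom 3 bits -> offset = 4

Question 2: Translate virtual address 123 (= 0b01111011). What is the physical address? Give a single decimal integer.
Answer: 587

Derivation:
vaddr = 123 = 0b01111011
Split: l1_idx=1, l2_idx=7, offset=3
L1[1] = 1
L2[1][7] = 73
paddr = 73 * 8 + 3 = 587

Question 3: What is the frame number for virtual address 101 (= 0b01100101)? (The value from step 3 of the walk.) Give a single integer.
Answer: 46

Derivation:
vaddr = 101: l1_idx=1, l2_idx=4
L1[1] = 1; L2[1][4] = 46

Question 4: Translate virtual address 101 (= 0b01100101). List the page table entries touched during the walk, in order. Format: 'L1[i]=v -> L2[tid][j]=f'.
vaddr = 101 = 0b01100101
Split: l1_idx=1, l2_idx=4, offset=5

Answer: L1[1]=1 -> L2[1][4]=46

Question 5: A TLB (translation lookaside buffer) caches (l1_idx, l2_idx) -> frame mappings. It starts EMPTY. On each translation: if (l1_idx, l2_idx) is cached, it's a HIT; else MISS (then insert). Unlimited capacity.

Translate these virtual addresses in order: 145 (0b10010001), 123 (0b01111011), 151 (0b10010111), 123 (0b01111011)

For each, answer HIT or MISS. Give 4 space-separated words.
vaddr=145: (2,2) not in TLB -> MISS, insert
vaddr=123: (1,7) not in TLB -> MISS, insert
vaddr=151: (2,2) in TLB -> HIT
vaddr=123: (1,7) in TLB -> HIT

Answer: MISS MISS HIT HIT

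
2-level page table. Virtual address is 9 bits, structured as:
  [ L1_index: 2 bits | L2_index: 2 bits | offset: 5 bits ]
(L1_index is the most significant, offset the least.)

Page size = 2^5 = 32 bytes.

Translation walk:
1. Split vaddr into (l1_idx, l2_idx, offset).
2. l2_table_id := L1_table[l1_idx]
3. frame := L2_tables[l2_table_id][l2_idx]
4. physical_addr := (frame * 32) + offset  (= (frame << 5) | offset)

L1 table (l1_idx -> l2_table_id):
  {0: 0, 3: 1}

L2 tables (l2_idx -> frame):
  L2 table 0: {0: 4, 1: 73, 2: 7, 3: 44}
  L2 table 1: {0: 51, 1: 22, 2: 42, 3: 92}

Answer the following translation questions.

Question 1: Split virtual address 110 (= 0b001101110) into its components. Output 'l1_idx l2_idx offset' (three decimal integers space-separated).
Answer: 0 3 14

Derivation:
vaddr = 110 = 0b001101110
  top 2 bits -> l1_idx = 0
  next 2 bits -> l2_idx = 3
  bottom 5 bits -> offset = 14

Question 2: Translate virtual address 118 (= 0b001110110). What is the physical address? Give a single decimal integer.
vaddr = 118 = 0b001110110
Split: l1_idx=0, l2_idx=3, offset=22
L1[0] = 0
L2[0][3] = 44
paddr = 44 * 32 + 22 = 1430

Answer: 1430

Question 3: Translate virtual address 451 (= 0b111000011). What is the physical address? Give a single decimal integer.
vaddr = 451 = 0b111000011
Split: l1_idx=3, l2_idx=2, offset=3
L1[3] = 1
L2[1][2] = 42
paddr = 42 * 32 + 3 = 1347

Answer: 1347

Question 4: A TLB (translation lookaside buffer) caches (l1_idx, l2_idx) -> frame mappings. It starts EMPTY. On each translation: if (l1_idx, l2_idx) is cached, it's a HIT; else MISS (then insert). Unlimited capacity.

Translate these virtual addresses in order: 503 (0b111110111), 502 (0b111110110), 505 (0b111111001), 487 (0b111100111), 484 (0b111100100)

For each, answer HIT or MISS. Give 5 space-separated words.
Answer: MISS HIT HIT HIT HIT

Derivation:
vaddr=503: (3,3) not in TLB -> MISS, insert
vaddr=502: (3,3) in TLB -> HIT
vaddr=505: (3,3) in TLB -> HIT
vaddr=487: (3,3) in TLB -> HIT
vaddr=484: (3,3) in TLB -> HIT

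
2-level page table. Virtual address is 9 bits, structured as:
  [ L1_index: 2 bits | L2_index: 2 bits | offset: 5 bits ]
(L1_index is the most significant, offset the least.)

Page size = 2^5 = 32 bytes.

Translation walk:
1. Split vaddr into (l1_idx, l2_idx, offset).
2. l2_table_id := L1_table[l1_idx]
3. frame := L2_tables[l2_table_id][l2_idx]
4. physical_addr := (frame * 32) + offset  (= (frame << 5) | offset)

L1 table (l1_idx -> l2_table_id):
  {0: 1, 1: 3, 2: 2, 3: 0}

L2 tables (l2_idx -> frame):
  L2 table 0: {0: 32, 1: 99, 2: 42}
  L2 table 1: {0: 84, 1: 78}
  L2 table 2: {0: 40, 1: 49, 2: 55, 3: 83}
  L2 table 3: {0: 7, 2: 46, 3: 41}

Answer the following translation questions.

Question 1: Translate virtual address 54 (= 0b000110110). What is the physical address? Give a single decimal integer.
vaddr = 54 = 0b000110110
Split: l1_idx=0, l2_idx=1, offset=22
L1[0] = 1
L2[1][1] = 78
paddr = 78 * 32 + 22 = 2518

Answer: 2518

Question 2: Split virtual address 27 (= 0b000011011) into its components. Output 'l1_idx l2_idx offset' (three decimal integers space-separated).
Answer: 0 0 27

Derivation:
vaddr = 27 = 0b000011011
  top 2 bits -> l1_idx = 0
  next 2 bits -> l2_idx = 0
  bottom 5 bits -> offset = 27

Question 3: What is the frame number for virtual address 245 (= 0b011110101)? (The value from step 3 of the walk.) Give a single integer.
Answer: 41

Derivation:
vaddr = 245: l1_idx=1, l2_idx=3
L1[1] = 3; L2[3][3] = 41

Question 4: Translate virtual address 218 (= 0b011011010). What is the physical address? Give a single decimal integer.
Answer: 1498

Derivation:
vaddr = 218 = 0b011011010
Split: l1_idx=1, l2_idx=2, offset=26
L1[1] = 3
L2[3][2] = 46
paddr = 46 * 32 + 26 = 1498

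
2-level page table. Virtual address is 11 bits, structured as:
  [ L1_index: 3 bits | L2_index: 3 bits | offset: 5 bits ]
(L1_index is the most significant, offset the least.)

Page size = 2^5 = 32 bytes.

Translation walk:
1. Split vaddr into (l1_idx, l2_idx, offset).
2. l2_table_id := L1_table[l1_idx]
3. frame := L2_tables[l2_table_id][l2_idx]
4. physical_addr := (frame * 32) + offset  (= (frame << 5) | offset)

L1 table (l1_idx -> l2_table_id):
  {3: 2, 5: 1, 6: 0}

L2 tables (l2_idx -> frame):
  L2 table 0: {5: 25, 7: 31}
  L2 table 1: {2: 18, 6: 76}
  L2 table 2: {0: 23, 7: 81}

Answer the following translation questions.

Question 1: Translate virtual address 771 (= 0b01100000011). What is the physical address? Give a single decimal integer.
vaddr = 771 = 0b01100000011
Split: l1_idx=3, l2_idx=0, offset=3
L1[3] = 2
L2[2][0] = 23
paddr = 23 * 32 + 3 = 739

Answer: 739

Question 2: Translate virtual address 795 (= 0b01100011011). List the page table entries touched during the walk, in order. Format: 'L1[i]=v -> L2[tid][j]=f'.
Answer: L1[3]=2 -> L2[2][0]=23

Derivation:
vaddr = 795 = 0b01100011011
Split: l1_idx=3, l2_idx=0, offset=27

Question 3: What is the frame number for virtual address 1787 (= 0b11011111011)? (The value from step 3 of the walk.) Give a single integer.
Answer: 31

Derivation:
vaddr = 1787: l1_idx=6, l2_idx=7
L1[6] = 0; L2[0][7] = 31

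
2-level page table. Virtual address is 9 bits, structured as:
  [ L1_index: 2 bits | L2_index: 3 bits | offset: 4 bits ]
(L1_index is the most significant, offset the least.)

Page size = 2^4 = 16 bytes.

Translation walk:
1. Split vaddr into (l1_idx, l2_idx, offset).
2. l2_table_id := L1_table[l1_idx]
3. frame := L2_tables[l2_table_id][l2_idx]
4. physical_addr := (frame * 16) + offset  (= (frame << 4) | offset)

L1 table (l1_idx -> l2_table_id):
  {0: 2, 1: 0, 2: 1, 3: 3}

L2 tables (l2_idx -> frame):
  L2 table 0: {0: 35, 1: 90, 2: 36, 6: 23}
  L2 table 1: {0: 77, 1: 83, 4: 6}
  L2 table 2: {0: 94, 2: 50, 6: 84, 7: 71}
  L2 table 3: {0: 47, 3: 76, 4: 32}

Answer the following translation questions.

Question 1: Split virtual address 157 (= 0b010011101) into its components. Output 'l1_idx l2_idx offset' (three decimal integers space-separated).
Answer: 1 1 13

Derivation:
vaddr = 157 = 0b010011101
  top 2 bits -> l1_idx = 1
  next 3 bits -> l2_idx = 1
  bottom 4 bits -> offset = 13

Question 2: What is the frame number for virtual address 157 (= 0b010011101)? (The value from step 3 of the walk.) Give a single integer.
Answer: 90

Derivation:
vaddr = 157: l1_idx=1, l2_idx=1
L1[1] = 0; L2[0][1] = 90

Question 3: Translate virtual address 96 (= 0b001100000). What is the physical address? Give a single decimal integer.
Answer: 1344

Derivation:
vaddr = 96 = 0b001100000
Split: l1_idx=0, l2_idx=6, offset=0
L1[0] = 2
L2[2][6] = 84
paddr = 84 * 16 + 0 = 1344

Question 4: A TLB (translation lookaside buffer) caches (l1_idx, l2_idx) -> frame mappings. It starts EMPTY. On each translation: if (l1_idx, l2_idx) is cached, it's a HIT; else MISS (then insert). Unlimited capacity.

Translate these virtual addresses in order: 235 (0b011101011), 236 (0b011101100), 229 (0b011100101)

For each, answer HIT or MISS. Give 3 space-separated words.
Answer: MISS HIT HIT

Derivation:
vaddr=235: (1,6) not in TLB -> MISS, insert
vaddr=236: (1,6) in TLB -> HIT
vaddr=229: (1,6) in TLB -> HIT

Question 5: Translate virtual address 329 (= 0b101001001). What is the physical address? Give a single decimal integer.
vaddr = 329 = 0b101001001
Split: l1_idx=2, l2_idx=4, offset=9
L1[2] = 1
L2[1][4] = 6
paddr = 6 * 16 + 9 = 105

Answer: 105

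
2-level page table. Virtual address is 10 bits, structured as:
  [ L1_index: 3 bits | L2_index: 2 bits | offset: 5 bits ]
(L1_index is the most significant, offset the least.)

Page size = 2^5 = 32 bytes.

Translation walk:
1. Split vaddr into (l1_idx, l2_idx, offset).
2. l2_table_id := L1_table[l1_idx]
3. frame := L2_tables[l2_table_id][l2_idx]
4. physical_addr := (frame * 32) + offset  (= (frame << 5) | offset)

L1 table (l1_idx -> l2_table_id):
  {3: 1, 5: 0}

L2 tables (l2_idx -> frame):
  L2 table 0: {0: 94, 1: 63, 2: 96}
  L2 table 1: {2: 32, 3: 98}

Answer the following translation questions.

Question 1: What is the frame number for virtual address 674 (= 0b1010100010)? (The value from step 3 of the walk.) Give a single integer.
Answer: 63

Derivation:
vaddr = 674: l1_idx=5, l2_idx=1
L1[5] = 0; L2[0][1] = 63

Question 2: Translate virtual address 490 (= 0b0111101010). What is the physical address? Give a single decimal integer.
Answer: 3146

Derivation:
vaddr = 490 = 0b0111101010
Split: l1_idx=3, l2_idx=3, offset=10
L1[3] = 1
L2[1][3] = 98
paddr = 98 * 32 + 10 = 3146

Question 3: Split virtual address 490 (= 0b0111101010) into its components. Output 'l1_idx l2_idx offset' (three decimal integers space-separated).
vaddr = 490 = 0b0111101010
  top 3 bits -> l1_idx = 3
  next 2 bits -> l2_idx = 3
  bottom 5 bits -> offset = 10

Answer: 3 3 10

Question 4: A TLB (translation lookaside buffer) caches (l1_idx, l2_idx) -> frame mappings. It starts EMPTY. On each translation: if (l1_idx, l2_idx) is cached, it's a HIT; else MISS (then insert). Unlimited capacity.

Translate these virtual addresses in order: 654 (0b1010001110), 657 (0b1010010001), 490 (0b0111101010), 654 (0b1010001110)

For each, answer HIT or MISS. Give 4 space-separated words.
vaddr=654: (5,0) not in TLB -> MISS, insert
vaddr=657: (5,0) in TLB -> HIT
vaddr=490: (3,3) not in TLB -> MISS, insert
vaddr=654: (5,0) in TLB -> HIT

Answer: MISS HIT MISS HIT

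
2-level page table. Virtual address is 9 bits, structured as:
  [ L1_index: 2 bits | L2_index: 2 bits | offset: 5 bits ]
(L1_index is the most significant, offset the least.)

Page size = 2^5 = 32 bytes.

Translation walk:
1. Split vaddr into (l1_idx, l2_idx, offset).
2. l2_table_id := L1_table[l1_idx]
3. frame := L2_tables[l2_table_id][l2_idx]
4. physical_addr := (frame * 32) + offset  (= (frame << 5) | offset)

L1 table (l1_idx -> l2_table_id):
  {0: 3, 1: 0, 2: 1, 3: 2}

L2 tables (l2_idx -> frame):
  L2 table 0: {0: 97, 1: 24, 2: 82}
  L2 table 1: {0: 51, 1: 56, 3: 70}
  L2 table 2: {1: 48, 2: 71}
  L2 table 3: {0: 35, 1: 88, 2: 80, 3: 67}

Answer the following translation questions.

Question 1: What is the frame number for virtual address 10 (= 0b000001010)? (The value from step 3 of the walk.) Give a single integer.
vaddr = 10: l1_idx=0, l2_idx=0
L1[0] = 3; L2[3][0] = 35

Answer: 35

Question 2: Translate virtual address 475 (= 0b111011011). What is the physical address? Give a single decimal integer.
vaddr = 475 = 0b111011011
Split: l1_idx=3, l2_idx=2, offset=27
L1[3] = 2
L2[2][2] = 71
paddr = 71 * 32 + 27 = 2299

Answer: 2299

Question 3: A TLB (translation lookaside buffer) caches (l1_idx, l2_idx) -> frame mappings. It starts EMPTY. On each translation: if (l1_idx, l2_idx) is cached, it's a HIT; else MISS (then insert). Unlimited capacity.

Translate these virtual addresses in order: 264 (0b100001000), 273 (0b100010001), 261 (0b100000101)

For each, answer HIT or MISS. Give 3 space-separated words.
vaddr=264: (2,0) not in TLB -> MISS, insert
vaddr=273: (2,0) in TLB -> HIT
vaddr=261: (2,0) in TLB -> HIT

Answer: MISS HIT HIT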